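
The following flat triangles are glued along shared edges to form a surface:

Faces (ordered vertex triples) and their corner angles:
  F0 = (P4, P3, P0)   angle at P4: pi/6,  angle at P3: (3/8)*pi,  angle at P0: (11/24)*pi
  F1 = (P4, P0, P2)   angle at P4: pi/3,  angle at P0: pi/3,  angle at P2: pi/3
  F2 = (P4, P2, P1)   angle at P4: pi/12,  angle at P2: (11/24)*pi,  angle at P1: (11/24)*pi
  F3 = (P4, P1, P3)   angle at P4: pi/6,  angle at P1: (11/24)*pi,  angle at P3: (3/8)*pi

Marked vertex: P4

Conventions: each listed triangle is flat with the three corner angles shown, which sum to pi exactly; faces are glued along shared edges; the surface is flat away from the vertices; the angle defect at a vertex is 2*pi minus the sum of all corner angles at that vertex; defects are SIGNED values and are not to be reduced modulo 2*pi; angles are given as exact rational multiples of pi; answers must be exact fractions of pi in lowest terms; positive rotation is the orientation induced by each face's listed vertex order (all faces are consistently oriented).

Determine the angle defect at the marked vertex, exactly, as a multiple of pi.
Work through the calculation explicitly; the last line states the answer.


Sum of corner angles at P4: (3/4)*pi
defect = 2*pi - (3/4)*pi

Answer: defect(P4) = (5/4)*pi


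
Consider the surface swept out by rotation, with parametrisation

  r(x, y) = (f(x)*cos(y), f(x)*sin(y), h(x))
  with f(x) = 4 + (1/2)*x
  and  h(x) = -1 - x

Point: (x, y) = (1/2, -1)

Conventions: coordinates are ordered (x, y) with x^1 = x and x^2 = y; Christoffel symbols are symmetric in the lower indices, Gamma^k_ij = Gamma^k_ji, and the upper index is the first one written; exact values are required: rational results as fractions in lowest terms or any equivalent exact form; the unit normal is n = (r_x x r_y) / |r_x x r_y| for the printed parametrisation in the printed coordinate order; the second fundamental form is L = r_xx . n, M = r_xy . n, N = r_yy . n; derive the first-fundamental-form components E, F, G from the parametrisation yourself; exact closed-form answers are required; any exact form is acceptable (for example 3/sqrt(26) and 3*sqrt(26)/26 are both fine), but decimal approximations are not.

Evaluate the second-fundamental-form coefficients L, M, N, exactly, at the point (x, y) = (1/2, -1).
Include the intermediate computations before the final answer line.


f = 17/4, f' = 1/2, f'' = 0, h' = -1, h'' = 0
E = 5/4, F = 0, G = 289/16; answer radicand W^2 = 5/4
unnormalised second-form numerators: l = 0, m = 0, n = -17/4; L = l/sqrt(5/4), and similarly M = m/sqrt(W^2), N = n/sqrt(W^2)

Answer: L = 0, M = 0, N = -17*sqrt(5)/10


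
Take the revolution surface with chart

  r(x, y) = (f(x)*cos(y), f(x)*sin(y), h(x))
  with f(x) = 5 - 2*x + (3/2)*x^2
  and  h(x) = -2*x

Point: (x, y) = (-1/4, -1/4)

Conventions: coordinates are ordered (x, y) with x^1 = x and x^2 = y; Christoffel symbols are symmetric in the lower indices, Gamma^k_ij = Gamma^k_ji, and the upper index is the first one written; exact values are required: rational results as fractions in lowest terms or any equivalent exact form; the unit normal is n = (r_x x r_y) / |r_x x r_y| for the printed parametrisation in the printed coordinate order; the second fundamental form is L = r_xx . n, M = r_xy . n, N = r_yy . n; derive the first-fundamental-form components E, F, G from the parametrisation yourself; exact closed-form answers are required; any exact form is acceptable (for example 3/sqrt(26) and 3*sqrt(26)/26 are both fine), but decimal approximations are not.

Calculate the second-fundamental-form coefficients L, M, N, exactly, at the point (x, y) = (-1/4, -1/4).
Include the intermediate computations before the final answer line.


f = 179/32, f' = -11/4, f'' = 3, h' = -2, h'' = 0
E = 185/16, F = 0, G = 32041/1024; answer radicand W^2 = 185/16
unnormalised second-form numerators: l = 6, m = 0, n = -179/16; L = l/sqrt(185/16), and similarly M = m/sqrt(W^2), N = n/sqrt(W^2)

Answer: L = 24*sqrt(185)/185, M = 0, N = -179*sqrt(185)/740


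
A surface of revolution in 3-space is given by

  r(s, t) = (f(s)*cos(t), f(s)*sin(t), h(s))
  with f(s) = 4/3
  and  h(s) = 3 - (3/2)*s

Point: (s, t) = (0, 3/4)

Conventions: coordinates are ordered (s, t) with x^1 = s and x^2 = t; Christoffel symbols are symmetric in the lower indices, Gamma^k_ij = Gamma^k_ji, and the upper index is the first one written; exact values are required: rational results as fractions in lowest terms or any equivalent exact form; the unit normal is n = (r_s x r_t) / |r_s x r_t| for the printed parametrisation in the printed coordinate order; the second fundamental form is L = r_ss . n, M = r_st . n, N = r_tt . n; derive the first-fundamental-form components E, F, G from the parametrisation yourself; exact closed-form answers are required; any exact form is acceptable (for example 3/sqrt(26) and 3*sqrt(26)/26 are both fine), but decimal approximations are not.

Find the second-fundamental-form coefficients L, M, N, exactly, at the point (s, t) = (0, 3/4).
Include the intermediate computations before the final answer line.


f = 4/3, f' = 0, f'' = 0, h' = -3/2, h'' = 0
E = 9/4, F = 0, G = 16/9; answer radicand W^2 = 9/4
unnormalised second-form numerators: l = 0, m = 0, n = -2; L = l/sqrt(9/4), and similarly M = m/sqrt(W^2), N = n/sqrt(W^2)

Answer: L = 0, M = 0, N = -4/3


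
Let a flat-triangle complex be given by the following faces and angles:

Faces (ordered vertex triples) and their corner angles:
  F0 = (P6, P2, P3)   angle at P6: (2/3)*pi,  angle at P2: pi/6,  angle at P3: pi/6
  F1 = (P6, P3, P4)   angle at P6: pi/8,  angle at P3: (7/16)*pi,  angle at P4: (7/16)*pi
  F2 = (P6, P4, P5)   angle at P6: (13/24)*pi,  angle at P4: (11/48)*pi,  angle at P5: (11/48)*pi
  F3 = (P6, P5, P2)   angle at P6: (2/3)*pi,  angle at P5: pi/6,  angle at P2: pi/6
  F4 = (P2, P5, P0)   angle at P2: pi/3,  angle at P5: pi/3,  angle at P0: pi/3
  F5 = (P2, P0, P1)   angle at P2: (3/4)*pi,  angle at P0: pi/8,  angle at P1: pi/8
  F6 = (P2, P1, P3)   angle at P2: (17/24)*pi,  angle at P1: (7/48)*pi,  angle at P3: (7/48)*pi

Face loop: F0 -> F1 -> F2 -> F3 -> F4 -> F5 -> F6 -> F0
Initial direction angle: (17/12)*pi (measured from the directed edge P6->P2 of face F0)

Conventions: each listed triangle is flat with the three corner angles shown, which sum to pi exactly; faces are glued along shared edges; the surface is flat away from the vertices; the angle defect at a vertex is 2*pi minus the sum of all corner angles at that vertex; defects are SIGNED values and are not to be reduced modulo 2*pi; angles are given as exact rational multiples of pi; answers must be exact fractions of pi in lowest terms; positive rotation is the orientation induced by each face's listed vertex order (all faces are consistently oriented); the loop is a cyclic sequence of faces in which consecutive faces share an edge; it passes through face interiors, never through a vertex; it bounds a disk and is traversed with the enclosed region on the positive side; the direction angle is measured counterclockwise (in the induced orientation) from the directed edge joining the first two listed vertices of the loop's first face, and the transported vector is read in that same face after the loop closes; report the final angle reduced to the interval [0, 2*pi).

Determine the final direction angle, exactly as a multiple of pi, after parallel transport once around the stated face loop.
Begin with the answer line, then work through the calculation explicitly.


Answer: final direction angle = (31/24)*pi

enclosed vertex P2: corner angles sum to (17/8)*pi, defect = 2*pi - (17/8)*pi = -pi/8
enclosed vertex P6: corner angles sum to 2*pi, defect = 2*pi - 2*pi = 0
transport around the loop rotates by the sum of enclosed defects; add to the initial angle mod 2*pi
final angle = (17/12)*pi - pi/8 = (31/24)*pi (mod 2*pi)


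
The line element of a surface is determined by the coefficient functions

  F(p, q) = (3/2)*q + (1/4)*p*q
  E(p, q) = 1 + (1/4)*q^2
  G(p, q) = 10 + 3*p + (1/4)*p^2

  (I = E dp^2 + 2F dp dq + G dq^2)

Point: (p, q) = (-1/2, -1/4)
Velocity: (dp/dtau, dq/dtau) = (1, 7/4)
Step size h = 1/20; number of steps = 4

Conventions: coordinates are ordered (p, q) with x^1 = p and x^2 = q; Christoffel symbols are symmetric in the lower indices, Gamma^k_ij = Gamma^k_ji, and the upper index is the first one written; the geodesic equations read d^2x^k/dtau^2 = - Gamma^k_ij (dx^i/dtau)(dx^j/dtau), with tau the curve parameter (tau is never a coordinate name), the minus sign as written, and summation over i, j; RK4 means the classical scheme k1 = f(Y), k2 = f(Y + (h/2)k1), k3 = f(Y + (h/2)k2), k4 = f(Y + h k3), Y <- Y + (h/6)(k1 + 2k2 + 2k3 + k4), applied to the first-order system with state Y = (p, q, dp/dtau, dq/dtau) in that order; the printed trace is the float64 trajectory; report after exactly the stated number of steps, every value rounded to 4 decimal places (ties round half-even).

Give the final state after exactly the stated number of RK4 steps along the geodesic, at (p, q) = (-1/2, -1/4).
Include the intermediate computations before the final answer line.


f(Y) = (dp/dtau, dq/dtau, -Gamma^p_ij Y'^i Y'^j, -Gamma^q_ij Y'^i Y'^j) with the Gammas evaluated at the stage position; h = 0.050000; intermediate values shown to 6 dp
step 0: p = -0.5000, q = -0.2500, dp/dtau = 1.0000, dq/dtau = 1.7500
step 1:
  k1: at (p, q) = (-0.500000, -0.250000), (dp/dtau, dq/dtau) = (1.000000, 1.750000); Gamma_ppp = 0.000000, Gamma_ppq = -0.007286, Gamma_pqq = 0.000000, Gamma_qpp = 0.000000, Gamma_qpq = 0.160291, Gamma_qqq = 0.000000; k1 = (1.000000, 1.750000, 0.025501, -0.561020)
  k2: at (p, q) = (-0.475000, -0.206250), (dp/dtau, dq/dtau) = (1.000638, 1.735974); Gamma_ppp = 0.000000, Gamma_ppq = -0.005966, Gamma_pqq = 0.000000, Gamma_qpp = 0.000000, Gamma_qpq = 0.159829, Gamma_qqq = 0.000000; k2 = (1.000638, 1.735974, 0.020728, -0.555272)
  k3: at (p, q) = (-0.474984, -0.206601), (dp/dtau, dq/dtau) = (1.000518, 1.736118); Gamma_ppp = 0.000000, Gamma_ppq = -0.005977, Gamma_pqq = 0.000000, Gamma_qpp = 0.000000, Gamma_qpq = 0.159828, Gamma_qqq = 0.000000; k3 = (1.000518, 1.736118, 0.020763, -0.555249)
  k4: at (p, q) = (-0.449974, -0.163194), (dp/dtau, dq/dtau) = (1.001038, 1.722238); Gamma_ppp = 0.000000, Gamma_ppq = -0.004686, Gamma_pqq = 0.000000, Gamma_qpp = 0.000000, Gamma_qpq = 0.159349, Gamma_qqq = 0.000000; k4 = (1.001038, 1.722238, 0.016156, -0.549443)
  Y <- Y + (h/6)(k1 + 2k2 + 2k3 + k4): p = -0.4500, q = -0.1632, dp/dtau = 1.0010, dq/dtau = 1.7222
step 2:
  k1: at (p, q) = (-0.449972, -0.163196), (dp/dtau, dq/dtau) = (1.001039, 1.722237); Gamma_ppp = 0.000000, Gamma_ppq = -0.004686, Gamma_pqq = 0.000000, Gamma_qpp = 0.000000, Gamma_qpq = 0.159349, Gamma_qqq = 0.000000; k1 = (1.001039, 1.722237, 0.016156, -0.549443)
  k2: at (p, q) = (-0.424946, -0.120141), (dp/dtau, dq/dtau) = (1.001443, 1.708501); Gamma_ppp = 0.000000, Gamma_ppq = -0.003423, Gamma_pqq = 0.000000, Gamma_qpp = 0.000000, Gamma_qpq = 0.158853, Gamma_qqq = 0.000000; k2 = (1.001443, 1.708501, 0.011714, -0.543584)
  k3: at (p, q) = (-0.424936, -0.120484), (dp/dtau, dq/dtau) = (1.001332, 1.708648); Gamma_ppp = 0.000000, Gamma_ppq = -0.003433, Gamma_pqq = 0.000000, Gamma_qpp = 0.000000, Gamma_qpq = 0.158852, Gamma_qqq = 0.000000; k3 = (1.001332, 1.708648, 0.011747, -0.543569)
  k4: at (p, q) = (-0.399906, -0.077764), (dp/dtau, dq/dtau) = (1.001626, 1.695059); Gamma_ppp = 0.000000, Gamma_ppq = -0.002199, Gamma_pqq = 0.000000, Gamma_qpp = 0.000000, Gamma_qpq = 0.158342, Gamma_qqq = 0.000000; k4 = (1.001626, 1.695059, 0.007466, -0.537671)
  Y <- Y + (h/6)(k1 + 2k2 + 2k3 + k4): p = -0.3999, q = -0.0778, dp/dtau = 1.0016, dq/dtau = 1.6951
step 3:
  k1: at (p, q) = (-0.399904, -0.077767), (dp/dtau, dq/dtau) = (1.001627, 1.695059); Gamma_ppp = 0.000000, Gamma_ppq = -0.002199, Gamma_pqq = 0.000000, Gamma_qpp = 0.000000, Gamma_qpq = 0.158342, Gamma_qqq = 0.000000; k1 = (1.001627, 1.695059, 0.007466, -0.537671)
  k2: at (p, q) = (-0.374863, -0.035390), (dp/dtau, dq/dtau) = (1.001813, 1.681617); Gamma_ppp = 0.000000, Gamma_ppq = -0.000993, Gamma_pqq = 0.000000, Gamma_qpp = 0.000000, Gamma_qpq = 0.157817, Gamma_qqq = 0.000000; k2 = (1.001813, 1.681617, 0.003345, -0.531738)
  k3: at (p, q) = (-0.374858, -0.035726), (dp/dtau, dq/dtau) = (1.001710, 1.681766); Gamma_ppp = 0.000000, Gamma_ppq = -0.001002, Gamma_pqq = 0.000000, Gamma_qpp = 0.000000, Gamma_qpq = 0.157817, Gamma_qqq = 0.000000; k3 = (1.001710, 1.681766, 0.003377, -0.531729)
  k4: at (p, q) = (-0.349818, 0.006322), (dp/dtau, dq/dtau) = (1.001795, 1.668472); Gamma_ppp = 0.000000, Gamma_ppq = 0.000176, Gamma_pqq = 0.000000, Gamma_qpp = 0.000000, Gamma_qpq = 0.157279, Gamma_qqq = 0.000000; k4 = (1.001795, 1.668472, -0.000588, -0.525773)
  Y <- Y + (h/6)(k1 + 2k2 + 2k3 + k4): p = -0.3498, q = 0.0063, dp/dtau = 1.0018, dq/dtau = 1.6685
step 4:
  k1: at (p, q) = (-0.349816, 0.006319), (dp/dtau, dq/dtau) = (1.001796, 1.668472); Gamma_ppp = 0.000000, Gamma_ppq = 0.000176, Gamma_pqq = 0.000000, Gamma_qpp = 0.000000, Gamma_qpq = 0.157279, Gamma_qqq = 0.000000; k1 = (1.001796, 1.668472, -0.000588, -0.525774)
  k2: at (p, q) = (-0.324772, 0.048031), (dp/dtau, dq/dtau) = (1.001781, 1.655328); Gamma_ppp = 0.000000, Gamma_ppq = 0.001326, Gamma_pqq = 0.000000, Gamma_qpp = 0.000000, Gamma_qpq = 0.156729, Gamma_qqq = 0.000000; k2 = (1.001781, 1.655328, -0.004399, -0.519799)
  k3: at (p, q) = (-0.324772, 0.047702), (dp/dtau, dq/dtau) = (1.001686, 1.655477); Gamma_ppp = 0.000000, Gamma_ppq = 0.001317, Gamma_pqq = 0.000000, Gamma_qpp = 0.000000, Gamma_qpq = 0.156729, Gamma_qqq = 0.000000; k3 = (1.001686, 1.655477, -0.004369, -0.519797)
  k4: at (p, q) = (-0.299732, 0.089093), (dp/dtau, dq/dtau) = (1.001577, 1.642483); Gamma_ppp = 0.000000, Gamma_ppq = 0.002441, Gamma_pqq = 0.000000, Gamma_qpp = 0.000000, Gamma_qpq = 0.156167, Gamma_qqq = 0.000000; k4 = (1.001577, 1.642483, -0.008031, -0.513814)
  Y <- Y + (h/6)(k1 + 2k2 + 2k3 + k4): p = -0.2997, q = 0.0891, dp/dtau = 1.0016, dq/dtau = 1.6425

Answer: p = -0.2997, q = 0.0891, dp/dtau = 1.0016, dq/dtau = 1.6425


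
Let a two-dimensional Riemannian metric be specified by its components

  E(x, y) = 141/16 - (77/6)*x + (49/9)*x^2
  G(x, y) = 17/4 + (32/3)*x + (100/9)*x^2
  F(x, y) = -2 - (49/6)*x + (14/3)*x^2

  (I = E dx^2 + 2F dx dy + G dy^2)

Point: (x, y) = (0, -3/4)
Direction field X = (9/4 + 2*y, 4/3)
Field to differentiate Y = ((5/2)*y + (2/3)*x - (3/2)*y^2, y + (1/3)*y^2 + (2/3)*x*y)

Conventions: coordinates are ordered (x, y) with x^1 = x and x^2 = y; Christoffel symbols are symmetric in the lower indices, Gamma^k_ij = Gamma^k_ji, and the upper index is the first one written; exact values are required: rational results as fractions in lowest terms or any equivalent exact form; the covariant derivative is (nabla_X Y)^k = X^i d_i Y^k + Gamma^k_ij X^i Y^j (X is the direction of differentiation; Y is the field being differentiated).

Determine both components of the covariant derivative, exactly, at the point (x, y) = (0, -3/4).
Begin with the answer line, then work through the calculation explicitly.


Answer: (nabla_X Y)^x = 596667/68512, (nabla_X Y)^y = 5785/411072

E = 141/16, F = -2, G = 17/4 at the point
E_x = -77/6, E_y = 0, F_x = -49/6, F_y = 0, G_x = 32/3, G_y = 0
EG - F^2 = 2141/64;  g^inv = (64/2141) * [[17/4, 2], [2, 141/16]]
first-kind symbols [ij,l] = (1/2)(d_i g_jl + d_j g_il - d_l g_ij): [xx,x] = E_x/2 = -77/12, [xx,y] = F_x - E_y/2 = -49/6, [xy,x] = E_y/2 = 0, [xy,y] = G_x/2 = 16/3, [yy,x] = F_y - G_x/2 = -16/3, [yy,y] = G_y/2 = 0
Gamma^x_ij = (G*[ij,x] - F*[ij,y])/(EG - F^2), Gamma^y_ij = (E*[ij,y] - F*[ij,x])/(EG - F^2)
Gamma_xxx = -8372/6423, Gamma_xxy = 2048/6423, Gamma_xyy = -4352/6423, Gamma_yxx = -16282/6423, Gamma_yxy = 3008/2141, Gamma_yyy = -2048/6423
X = (3/4, 4/3), Y = (-87/32, -9/16) at the point


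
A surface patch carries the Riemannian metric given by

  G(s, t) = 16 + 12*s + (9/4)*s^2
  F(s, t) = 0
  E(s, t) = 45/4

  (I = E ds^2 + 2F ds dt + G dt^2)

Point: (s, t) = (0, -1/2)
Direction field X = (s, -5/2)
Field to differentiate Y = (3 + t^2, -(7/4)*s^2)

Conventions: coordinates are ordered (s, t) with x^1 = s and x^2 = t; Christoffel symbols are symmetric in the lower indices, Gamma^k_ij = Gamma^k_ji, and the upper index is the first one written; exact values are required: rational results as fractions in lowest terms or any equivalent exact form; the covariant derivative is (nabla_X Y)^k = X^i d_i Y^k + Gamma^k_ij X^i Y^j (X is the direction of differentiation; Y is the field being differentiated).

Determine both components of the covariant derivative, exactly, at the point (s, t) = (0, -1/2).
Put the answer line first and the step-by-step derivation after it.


Answer: (nabla_X Y)^s = 5/2, (nabla_X Y)^t = -195/64

E = 45/4, F = 0, G = 16 at the point
E_s = 0, E_t = 0, F_s = 0, F_t = 0, G_s = 12, G_t = 0
EG - F^2 = 180;  g^inv = (1/180) * [[16, 0], [0, 45/4]]
first-kind symbols [ij,l] = (1/2)(d_i g_jl + d_j g_il - d_l g_ij): [ss,s] = E_s/2 = 0, [ss,t] = F_s - E_t/2 = 0, [st,s] = E_t/2 = 0, [st,t] = G_s/2 = 6, [tt,s] = F_t - G_s/2 = -6, [tt,t] = G_t/2 = 0
Gamma^s_ij = (G*[ij,s] - F*[ij,t])/(EG - F^2), Gamma^t_ij = (E*[ij,t] - F*[ij,s])/(EG - F^2)
Gamma_sss = 0, Gamma_sst = 0, Gamma_stt = -8/15, Gamma_tss = 0, Gamma_tst = 3/8, Gamma_ttt = 0
X = (0, -5/2), Y = (13/4, 0) at the point


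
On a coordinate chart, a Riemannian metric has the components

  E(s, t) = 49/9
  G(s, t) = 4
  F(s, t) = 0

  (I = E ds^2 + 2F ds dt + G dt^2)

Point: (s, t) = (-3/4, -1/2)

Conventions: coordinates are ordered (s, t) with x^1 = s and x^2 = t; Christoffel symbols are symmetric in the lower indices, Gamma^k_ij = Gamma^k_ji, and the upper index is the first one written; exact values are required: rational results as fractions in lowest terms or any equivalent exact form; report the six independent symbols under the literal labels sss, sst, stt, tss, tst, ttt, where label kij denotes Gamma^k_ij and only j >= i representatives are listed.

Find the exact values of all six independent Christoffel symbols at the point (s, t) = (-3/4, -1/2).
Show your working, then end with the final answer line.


E = 49/9, F = 0, G = 4 at the point
E_s = 0, E_t = 0, F_s = 0, F_t = 0, G_s = 0, G_t = 0
EG - F^2 = 196/9;  g^inv = (9/196) * [[4, 0], [0, 49/9]]
first-kind symbols [ij,l] = (1/2)(d_i g_jl + d_j g_il - d_l g_ij): [ss,s] = E_s/2 = 0, [ss,t] = F_s - E_t/2 = 0, [st,s] = E_t/2 = 0, [st,t] = G_s/2 = 0, [tt,s] = F_t - G_s/2 = 0, [tt,t] = G_t/2 = 0
Gamma^s_ij = (G*[ij,s] - F*[ij,t])/(EG - F^2), Gamma^t_ij = (E*[ij,t] - F*[ij,s])/(EG - F^2)

Answer: Gamma_sss = 0, Gamma_sst = 0, Gamma_stt = 0, Gamma_tss = 0, Gamma_tst = 0, Gamma_ttt = 0


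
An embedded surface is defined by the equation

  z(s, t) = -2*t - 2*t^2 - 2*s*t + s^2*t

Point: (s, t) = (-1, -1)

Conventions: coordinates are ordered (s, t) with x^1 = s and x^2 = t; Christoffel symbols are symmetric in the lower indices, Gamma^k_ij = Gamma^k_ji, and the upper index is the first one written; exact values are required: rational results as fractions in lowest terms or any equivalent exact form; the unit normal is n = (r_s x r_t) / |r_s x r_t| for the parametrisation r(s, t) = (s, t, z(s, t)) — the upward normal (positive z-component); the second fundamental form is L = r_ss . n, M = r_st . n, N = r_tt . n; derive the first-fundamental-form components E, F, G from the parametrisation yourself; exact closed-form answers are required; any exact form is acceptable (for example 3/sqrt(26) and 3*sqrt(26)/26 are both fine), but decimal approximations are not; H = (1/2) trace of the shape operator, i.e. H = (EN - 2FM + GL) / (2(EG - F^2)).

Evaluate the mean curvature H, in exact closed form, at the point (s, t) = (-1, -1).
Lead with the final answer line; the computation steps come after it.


Answer: H = 5*sqrt(42)/441

z_s = 4, z_t = 5, z_ss = -2, z_st = -4, z_tt = -4
E = 17, F = 20, G = 26; answer radicand W^2 = 42
unnormalised second-form numerators: l = -2, m = -4, n = -4; L = l/sqrt(42), and similarly M = m/sqrt(W^2), N = n/sqrt(W^2)
H = (E*n - 2*F*m + G*l) / (2*(EG - F^2)*sqrt(W^2)); E*n - 2*F*m + G*l = 40, EG - F^2 = 42, so H = (10/21)/sqrt(42)


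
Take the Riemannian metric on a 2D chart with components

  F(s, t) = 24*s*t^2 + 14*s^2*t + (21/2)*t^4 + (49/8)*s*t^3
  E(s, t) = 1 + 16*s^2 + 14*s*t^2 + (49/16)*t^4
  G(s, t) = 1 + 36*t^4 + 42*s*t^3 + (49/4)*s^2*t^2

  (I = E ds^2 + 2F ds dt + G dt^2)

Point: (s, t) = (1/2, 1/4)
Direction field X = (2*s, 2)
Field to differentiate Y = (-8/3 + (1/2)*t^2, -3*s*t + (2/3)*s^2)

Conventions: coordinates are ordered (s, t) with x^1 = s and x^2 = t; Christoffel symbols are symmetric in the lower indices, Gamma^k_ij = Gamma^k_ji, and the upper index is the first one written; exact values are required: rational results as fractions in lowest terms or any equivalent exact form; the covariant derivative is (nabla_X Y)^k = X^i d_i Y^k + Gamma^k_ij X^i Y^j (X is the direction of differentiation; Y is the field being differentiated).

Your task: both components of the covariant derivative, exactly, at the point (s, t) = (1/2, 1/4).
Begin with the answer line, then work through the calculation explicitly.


Answer: (nabla_X Y)^s = -27418/5005, (nabla_X Y)^t = -124417/23100

E = 22321/4096, F = 1755/1024, G = 425/256 at the point
E_s = 135/8, E_t = 945/256, F_s = 2609/512, F_t = 2747/256, G_s = 91/64, G_t = 247/32
EG - F^2 = 25025/4096;  g^inv = (4096/25025) * [[425/256, -1755/1024], [-1755/1024, 22321/4096]]
first-kind symbols [ij,l] = (1/2)(d_i g_jl + d_j g_il - d_l g_ij): [ss,s] = E_s/2 = 135/16, [ss,t] = F_s - E_t/2 = 13/4, [st,s] = E_t/2 = 945/512, [st,t] = G_s/2 = 91/128, [tt,s] = F_t - G_s/2 = 2565/256, [tt,t] = G_t/2 = 247/64
Gamma^s_ij = (G*[ij,s] - F*[ij,t])/(EG - F^2), Gamma^t_ij = (E*[ij,t] - F*[ij,s])/(EG - F^2)
Gamma_sss = 6912/5005, Gamma_sst = 216/715, Gamma_stt = 8208/5005, Gamma_tss = 1024/1925, Gamma_tst = 32/275, Gamma_ttt = 1216/1925
X = (1, 2), Y = (-253/96, -5/24) at the point


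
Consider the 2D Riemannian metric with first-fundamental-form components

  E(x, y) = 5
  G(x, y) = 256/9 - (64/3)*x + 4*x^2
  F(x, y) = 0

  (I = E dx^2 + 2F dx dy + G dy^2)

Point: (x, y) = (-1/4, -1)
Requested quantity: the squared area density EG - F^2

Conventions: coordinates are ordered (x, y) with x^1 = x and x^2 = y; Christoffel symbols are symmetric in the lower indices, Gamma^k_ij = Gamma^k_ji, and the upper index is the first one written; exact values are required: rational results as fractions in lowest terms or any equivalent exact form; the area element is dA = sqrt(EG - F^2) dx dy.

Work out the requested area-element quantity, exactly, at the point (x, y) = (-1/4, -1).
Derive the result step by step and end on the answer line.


E = 5, F = 0, G = 1225/36; EG - F^2 = 6125/36

Answer: EG - F^2 = 6125/36


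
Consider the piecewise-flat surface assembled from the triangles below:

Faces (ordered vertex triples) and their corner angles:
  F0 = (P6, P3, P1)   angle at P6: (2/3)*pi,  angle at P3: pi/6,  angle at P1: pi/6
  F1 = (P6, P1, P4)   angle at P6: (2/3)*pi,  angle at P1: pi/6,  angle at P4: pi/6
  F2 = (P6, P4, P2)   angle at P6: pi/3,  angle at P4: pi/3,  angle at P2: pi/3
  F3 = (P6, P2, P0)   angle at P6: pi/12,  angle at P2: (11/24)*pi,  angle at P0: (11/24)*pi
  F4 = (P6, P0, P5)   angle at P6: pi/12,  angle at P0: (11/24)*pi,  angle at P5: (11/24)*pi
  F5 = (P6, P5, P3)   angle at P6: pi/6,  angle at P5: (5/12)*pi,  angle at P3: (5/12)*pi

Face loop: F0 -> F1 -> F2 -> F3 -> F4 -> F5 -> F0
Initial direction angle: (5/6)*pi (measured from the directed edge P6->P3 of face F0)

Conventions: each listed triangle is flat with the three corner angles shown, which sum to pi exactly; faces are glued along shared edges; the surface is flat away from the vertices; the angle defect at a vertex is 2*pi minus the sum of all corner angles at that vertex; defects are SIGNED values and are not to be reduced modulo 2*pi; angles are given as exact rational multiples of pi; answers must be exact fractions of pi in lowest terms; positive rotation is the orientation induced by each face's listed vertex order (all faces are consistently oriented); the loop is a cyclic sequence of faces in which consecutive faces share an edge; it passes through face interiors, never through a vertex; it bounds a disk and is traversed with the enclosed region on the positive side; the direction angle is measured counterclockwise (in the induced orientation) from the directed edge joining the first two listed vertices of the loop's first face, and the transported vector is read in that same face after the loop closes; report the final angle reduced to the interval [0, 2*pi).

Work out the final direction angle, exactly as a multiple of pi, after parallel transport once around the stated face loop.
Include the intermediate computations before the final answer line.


enclosed vertex P6: corner angles sum to 2*pi, defect = 2*pi - 2*pi = 0
adding the enclosed defects to the starting angle (mod 2*pi, induced orientation) gives the holonomy
final angle = (5/6)*pi + 0 = (5/6)*pi (mod 2*pi)

Answer: final direction angle = (5/6)*pi


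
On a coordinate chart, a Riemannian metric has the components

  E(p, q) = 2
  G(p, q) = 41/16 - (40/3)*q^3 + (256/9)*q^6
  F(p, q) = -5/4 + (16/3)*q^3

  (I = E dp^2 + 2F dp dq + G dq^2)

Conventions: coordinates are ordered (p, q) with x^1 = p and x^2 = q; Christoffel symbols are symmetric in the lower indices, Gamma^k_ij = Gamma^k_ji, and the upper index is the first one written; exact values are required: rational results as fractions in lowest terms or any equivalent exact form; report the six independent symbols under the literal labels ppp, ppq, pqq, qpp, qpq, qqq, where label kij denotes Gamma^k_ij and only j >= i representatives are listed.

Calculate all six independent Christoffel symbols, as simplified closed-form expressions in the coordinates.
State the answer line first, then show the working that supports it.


Answer: Gamma_ppp = 0, Gamma_ppq = 0, Gamma_pqq = 2304*q^2/(4096*q^6 - 1920*q^3 + 513), Gamma_qpp = 0, Gamma_qpq = 0, Gamma_qqq = (12288*q^5 - 2880*q^2)/(4096*q^6 - 1920*q^3 + 513)

E = 2; F = -5/4 + (16/3)*q^3; G = 41/16 - (40/3)*q^3 + (256/9)*q^6
Gamma^k_ij = (1/2) g^{kl} (d_i g_jl + d_j g_il - d_l g_ij), with g^inv = (1/(EG-F^2)) [[G, -F], [-F, E]]
first partials: E_p = 0, E_q = 0, F_p = 0, F_q = 16*q^2, G_p = 0, G_q = -40*q^2 + (512/3)*q^5
D = EG - F^2 = 57/16 - (40/3)*q^3 + (256/9)*q^6
expanded: Gamma^p_pp = (G E_p - 2F F_p + F E_q)/(2D), Gamma^p_pq = (G E_q - F G_p)/(2D), Gamma^p_qq = (2G F_q - G G_p - F G_q)/(2D), Gamma^q_pp = (2E F_p - E E_q - F E_p)/(2D), Gamma^q_pq = (E G_p - F E_q)/(2D), Gamma^q_qq = (E G_q - 2F F_q + F G_p)/(2D); substitute and cancel common factors


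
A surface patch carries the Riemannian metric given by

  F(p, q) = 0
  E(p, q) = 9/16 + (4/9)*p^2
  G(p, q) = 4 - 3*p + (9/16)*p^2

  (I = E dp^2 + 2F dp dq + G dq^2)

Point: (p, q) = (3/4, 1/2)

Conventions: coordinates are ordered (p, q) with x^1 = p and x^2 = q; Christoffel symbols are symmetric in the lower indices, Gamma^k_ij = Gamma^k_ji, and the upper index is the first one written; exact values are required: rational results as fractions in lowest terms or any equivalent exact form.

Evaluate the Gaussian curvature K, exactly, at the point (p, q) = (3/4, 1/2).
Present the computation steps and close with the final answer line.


E = 13/16, F = 0, G = 529/256, EG - F^2 = 6877/4096 at the point
E_p = 2/3, E_q = 0, F_p = 0, F_q = 0, G_p = -69/32, G_q = 0
E_qq = 0, F_pq = 0, G_pp = 9/8
K follows from Brioschi's formula, (det M1 - det M2)/(EG - F^2)^2.
M1 = [[-E_qq/2 + F_pq - G_pp/2, E_p/2, F_p - E_q/2], [F_q - G_p/2, E, F], [G_q/2, F, G]] = [[-9/16, 1/3, 0], [69/64, 13/16, 0], [0, 0, 529/256]]; det M1 = -110561/65536
M2 = [[0, E_q/2, G_p/2], [E_q/2, E, F], [G_p/2, F, G]] = [[0, 0, -69/64], [0, 13/16, 0], [-69/64, 0, 529/256]]; det M2 = -61893/65536
det M1 - det M2 = -12167/16384; K = -12167/16384 / (6877/4096)^2 = -1024/3887

Answer: K = -1024/3887


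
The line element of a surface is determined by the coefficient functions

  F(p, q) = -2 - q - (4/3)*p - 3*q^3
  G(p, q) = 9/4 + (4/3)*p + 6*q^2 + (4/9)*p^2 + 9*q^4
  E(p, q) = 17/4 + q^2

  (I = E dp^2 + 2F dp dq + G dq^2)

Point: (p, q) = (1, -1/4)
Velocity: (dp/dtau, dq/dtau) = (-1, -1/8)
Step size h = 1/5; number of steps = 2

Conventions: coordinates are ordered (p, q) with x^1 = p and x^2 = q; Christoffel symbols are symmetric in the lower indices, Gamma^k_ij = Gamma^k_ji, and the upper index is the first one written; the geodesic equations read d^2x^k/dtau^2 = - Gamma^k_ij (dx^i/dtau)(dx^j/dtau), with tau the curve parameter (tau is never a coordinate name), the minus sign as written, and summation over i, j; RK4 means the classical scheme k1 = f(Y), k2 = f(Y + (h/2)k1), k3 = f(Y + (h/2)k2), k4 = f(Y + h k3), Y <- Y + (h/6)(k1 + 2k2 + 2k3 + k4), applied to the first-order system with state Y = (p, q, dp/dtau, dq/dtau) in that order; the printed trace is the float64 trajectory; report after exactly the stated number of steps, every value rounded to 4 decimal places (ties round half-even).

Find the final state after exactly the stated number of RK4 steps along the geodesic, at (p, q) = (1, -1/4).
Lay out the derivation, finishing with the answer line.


f(Y) = (dp/dtau, dq/dtau, -Gamma^p_ij Y'^i Y'^j, -Gamma^q_ij Y'^i Y'^j) with the Gammas evaluated at the stage position; h = 0.200000; intermediate values shown to 6 dp
step 0: p = 1.0000, q = -0.2500, dp/dtau = -1.0000, dq/dtau = -0.1250
step 1:
  k1: at (p, q) = (1.000000, -0.250000), (dp/dtau, dq/dtau) = (-1.000000, -0.125000); Gamma_ppp = -0.331652, Gamma_ppq = 0.228296, Gamma_pqq = -1.741592, Gamma_qpp = -0.471026, Gamma_qpq = 0.406568, Gamma_qqq = -1.592976; k1 = (-1.000000, -0.125000, 0.301791, 0.394274)
  k2: at (p, q) = (0.900000, -0.262500), (dp/dtau, dq/dtau) = (-0.969821, -0.085573); Gamma_ppp = -0.305323, Gamma_ppq = 0.193390, Gamma_pqq = -1.675439, Gamma_qpp = -0.457354, Gamma_qpq = 0.380729, Gamma_qqq = -1.577825; k2 = (-0.969821, -0.085573, 0.267342, 0.378526)
  k3: at (p, q) = (0.903018, -0.258557), (dp/dtau, dq/dtau) = (-0.973266, -0.087147); Gamma_ppp = -0.310775, Gamma_ppq = 0.198809, Gamma_pqq = -1.674410, Gamma_qpp = -0.463631, Gamma_qpq = 0.385949, Gamma_qqq = -1.575368; k3 = (-0.973266, -0.087147, 0.273372, 0.385667)
  k4: at (p, q) = (0.805347, -0.267429), (dp/dtau, dq/dtau) = (-0.945326, -0.047867); Gamma_ppp = -0.289943, Gamma_ppq = 0.170550, Gamma_pqq = -1.609255, Gamma_qpp = -0.455802, Gamma_qpq = 0.365394, Gamma_qqq = -1.559177; k4 = (-0.945326, -0.047867, 0.247357, 0.377828)
  Y <- Y + (h/6)(k1 + 2k2 + 2k3 + k4): p = 0.8056, q = -0.2673, dp/dtau = -0.9456, dq/dtau = -0.0483
step 2:
  k1: at (p, q) = (0.805617, -0.267277), (dp/dtau, dq/dtau) = (-0.945647, -0.048317); Gamma_ppp = -0.290160, Gamma_ppq = 0.170772, Gamma_pqq = -1.609320, Gamma_qpp = -0.456033, Gamma_qpq = 0.365602, Gamma_qqq = -1.559109; k1 = (-0.945647, -0.048317, 0.247627, 0.378038)
  k2: at (p, q) = (0.711052, -0.272109), (dp/dtau, dq/dtau) = (-0.920885, -0.010513); Gamma_ppp = -0.274990, Gamma_ppq = 0.149060, Gamma_pqq = -1.544887, Gamma_qpp = -0.454620, Gamma_qpq = 0.350466, Gamma_qqq = -1.541218; k2 = (-0.920885, -0.010513, 0.230484, 0.378915)
  k3: at (p, q) = (0.713528, -0.268328), (dp/dtau, dq/dtau) = (-0.922599, -0.010426); Gamma_ppp = -0.279797, Gamma_ppq = 0.153559, Gamma_pqq = -1.543214, Gamma_qpp = -0.460665, Gamma_qpq = 0.355040, Gamma_qqq = -1.538229; k3 = (-0.922599, -0.010426, 0.235374, 0.385450)
  k4: at (p, q) = (0.621097, -0.269362), (dp/dtau, dq/dtau) = (-0.898573, 0.028773); Gamma_ppp = -0.269174, Gamma_ppq = 0.136765, Gamma_pqq = -1.478201, Gamma_qpp = -0.465382, Gamma_qpq = 0.344196, Gamma_qqq = -1.517476; k4 = (-0.898573, 0.028773, 0.225635, 0.394819)
  Y <- Y + (h/6)(k1 + 2k2 + 2k3 + k4): p = 0.6212, q = -0.2693, dp/dtau = -0.8988, dq/dtau = 0.0284

Answer: p = 0.6212, q = -0.2693, dp/dtau = -0.8988, dq/dtau = 0.0284


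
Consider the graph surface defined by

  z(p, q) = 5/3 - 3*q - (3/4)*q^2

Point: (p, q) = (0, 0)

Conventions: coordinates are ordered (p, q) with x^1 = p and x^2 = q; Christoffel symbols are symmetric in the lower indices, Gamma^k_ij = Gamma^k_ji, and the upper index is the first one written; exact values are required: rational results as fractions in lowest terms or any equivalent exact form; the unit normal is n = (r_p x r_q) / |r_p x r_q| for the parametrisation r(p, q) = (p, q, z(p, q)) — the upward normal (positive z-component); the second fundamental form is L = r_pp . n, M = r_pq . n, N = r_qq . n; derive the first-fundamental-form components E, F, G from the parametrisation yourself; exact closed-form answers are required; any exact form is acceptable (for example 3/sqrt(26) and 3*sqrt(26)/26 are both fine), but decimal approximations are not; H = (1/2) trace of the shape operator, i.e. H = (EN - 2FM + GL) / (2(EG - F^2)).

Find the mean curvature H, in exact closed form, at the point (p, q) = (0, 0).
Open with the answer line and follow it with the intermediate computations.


Answer: H = -3*sqrt(10)/400

z_p = 0, z_q = -3, z_pp = 0, z_pq = 0, z_qq = -3/2
E = 1, F = 0, G = 10; answer radicand W^2 = 10
unnormalised second-form numerators: l = 0, m = 0, n = -3/2; L = l/sqrt(10), and similarly M = m/sqrt(W^2), N = n/sqrt(W^2)
H = (E*n - 2*F*m + G*l) / (2*(EG - F^2)*sqrt(W^2)); E*n - 2*F*m + G*l = -3/2, EG - F^2 = 10, so H = (-3/40)/sqrt(10)


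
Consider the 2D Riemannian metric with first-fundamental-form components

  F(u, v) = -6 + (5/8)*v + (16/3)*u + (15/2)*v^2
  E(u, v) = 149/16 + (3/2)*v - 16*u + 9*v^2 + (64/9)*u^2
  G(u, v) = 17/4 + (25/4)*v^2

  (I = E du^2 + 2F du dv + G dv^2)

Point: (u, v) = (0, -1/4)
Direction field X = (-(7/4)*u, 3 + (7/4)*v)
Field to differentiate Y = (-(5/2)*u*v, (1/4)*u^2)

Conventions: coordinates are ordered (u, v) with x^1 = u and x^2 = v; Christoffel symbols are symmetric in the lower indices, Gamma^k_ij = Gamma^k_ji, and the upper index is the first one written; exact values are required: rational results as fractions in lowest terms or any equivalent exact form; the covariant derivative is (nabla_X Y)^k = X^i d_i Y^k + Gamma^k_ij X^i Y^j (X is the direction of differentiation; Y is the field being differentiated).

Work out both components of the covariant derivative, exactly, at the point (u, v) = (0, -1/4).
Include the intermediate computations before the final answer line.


E = 19/2, F = -91/16, G = 297/64 at the point
E_u = -16, E_v = -3, F_u = 16/3, F_v = -25/8, G_u = 0, G_v = -25/8
EG - F^2 = 3005/256;  g^inv = (256/3005) * [[297/64, 91/16], [91/16, 19/2]]
first-kind symbols [ij,l] = (1/2)(d_i g_jl + d_j g_il - d_l g_ij): [uu,u] = E_u/2 = -8, [uu,v] = F_u - E_v/2 = 41/6, [uv,u] = E_v/2 = -3/2, [uv,v] = G_u/2 = 0, [vv,u] = F_v - G_u/2 = -25/8, [vv,v] = G_v/2 = -25/16
Gamma^u_ij = (G*[ij,u] - F*[ij,v])/(EG - F^2), Gamma^v_ij = (E*[ij,v] - F*[ij,u])/(EG - F^2)
Gamma_uuu = 1336/9015, Gamma_uuv = -1782/3005, Gamma_uvv = -2395/1202, Gamma_vuu = 14912/9015, Gamma_vuv = -2184/3005, Gamma_vvv = -1670/601
X = (0, 41/16), Y = (0, 0) at the point

Answer: (nabla_X Y)^u = 0, (nabla_X Y)^v = 0


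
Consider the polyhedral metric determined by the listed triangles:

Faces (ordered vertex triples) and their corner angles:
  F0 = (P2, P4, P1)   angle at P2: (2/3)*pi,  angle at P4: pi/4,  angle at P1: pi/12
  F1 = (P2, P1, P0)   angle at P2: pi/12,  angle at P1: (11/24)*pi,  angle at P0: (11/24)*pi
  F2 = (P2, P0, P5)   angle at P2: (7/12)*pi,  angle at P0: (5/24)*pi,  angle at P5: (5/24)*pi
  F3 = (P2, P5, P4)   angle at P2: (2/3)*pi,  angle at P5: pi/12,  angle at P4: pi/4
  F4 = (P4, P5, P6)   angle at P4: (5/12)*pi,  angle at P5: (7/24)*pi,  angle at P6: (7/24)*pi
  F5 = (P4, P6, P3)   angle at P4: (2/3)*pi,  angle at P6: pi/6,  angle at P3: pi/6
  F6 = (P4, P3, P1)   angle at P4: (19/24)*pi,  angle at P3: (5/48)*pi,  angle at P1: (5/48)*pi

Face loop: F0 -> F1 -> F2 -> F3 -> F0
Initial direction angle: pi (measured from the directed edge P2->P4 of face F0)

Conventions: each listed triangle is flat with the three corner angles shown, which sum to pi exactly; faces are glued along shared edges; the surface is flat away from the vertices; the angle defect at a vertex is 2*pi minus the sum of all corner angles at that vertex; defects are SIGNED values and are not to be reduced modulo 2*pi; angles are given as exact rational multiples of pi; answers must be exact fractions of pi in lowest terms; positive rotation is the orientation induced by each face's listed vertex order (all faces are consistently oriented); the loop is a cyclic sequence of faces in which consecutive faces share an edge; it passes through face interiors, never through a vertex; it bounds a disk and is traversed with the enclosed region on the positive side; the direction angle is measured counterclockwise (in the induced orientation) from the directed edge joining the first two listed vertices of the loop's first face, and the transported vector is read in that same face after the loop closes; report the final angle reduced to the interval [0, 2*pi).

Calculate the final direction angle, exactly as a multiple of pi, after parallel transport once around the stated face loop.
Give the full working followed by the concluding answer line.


enclosed vertex P2: corner angles sum to 2*pi, defect = 2*pi - 2*pi = 0
by Gauss-Bonnet the loop rotates the vector by the enclosed defect sum (positive orientation, mod 2*pi)
final angle = pi + 0 = pi (mod 2*pi)

Answer: final direction angle = pi


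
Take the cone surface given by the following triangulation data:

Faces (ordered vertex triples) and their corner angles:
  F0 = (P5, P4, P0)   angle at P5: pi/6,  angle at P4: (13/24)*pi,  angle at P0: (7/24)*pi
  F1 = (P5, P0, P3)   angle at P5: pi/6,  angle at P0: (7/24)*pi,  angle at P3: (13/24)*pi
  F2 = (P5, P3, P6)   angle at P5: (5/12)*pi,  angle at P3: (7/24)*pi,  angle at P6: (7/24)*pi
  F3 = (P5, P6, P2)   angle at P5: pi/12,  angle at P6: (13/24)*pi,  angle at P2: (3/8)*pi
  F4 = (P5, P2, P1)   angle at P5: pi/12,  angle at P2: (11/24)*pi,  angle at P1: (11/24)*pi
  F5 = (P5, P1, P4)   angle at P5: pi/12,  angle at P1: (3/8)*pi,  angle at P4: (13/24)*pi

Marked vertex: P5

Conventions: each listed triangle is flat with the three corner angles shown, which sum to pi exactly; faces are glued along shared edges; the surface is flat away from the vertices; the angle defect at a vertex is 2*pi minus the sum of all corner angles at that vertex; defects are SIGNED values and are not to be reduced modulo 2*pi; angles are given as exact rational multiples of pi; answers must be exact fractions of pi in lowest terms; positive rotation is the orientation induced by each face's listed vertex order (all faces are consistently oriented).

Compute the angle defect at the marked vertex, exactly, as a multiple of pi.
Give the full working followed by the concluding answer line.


Sum of corner angles at P5: pi
defect = 2*pi - pi

Answer: defect(P5) = pi


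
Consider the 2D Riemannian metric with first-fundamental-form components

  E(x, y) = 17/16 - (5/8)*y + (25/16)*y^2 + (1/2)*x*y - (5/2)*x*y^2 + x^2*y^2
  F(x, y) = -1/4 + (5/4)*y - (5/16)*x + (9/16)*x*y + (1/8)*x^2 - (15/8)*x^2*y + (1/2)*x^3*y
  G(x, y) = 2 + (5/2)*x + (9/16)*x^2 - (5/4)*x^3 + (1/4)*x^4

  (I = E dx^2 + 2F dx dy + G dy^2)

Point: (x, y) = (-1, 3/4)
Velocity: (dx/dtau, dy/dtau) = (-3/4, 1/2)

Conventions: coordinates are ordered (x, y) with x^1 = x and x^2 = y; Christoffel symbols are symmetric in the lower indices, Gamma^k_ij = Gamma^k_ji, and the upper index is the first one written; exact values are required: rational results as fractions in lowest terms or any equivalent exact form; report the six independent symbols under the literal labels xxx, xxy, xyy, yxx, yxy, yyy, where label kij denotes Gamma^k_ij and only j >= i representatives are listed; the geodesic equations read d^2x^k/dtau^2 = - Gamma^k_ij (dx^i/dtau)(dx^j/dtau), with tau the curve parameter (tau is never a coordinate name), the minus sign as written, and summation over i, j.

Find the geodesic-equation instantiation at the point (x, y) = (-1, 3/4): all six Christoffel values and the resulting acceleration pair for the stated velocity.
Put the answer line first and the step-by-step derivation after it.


Answer: Gamma_xxx = -276/929, Gamma_xxy = 828/929, Gamma_xyy = 0, Gamma_yxx = 144/929, Gamma_yxy = -432/929, Gamma_yyy = 0; accelerations (d^2x/dtau^2, d^2y/dtau^2) = (3105/3716, -405/929)

E = 785/256, F = -69/64, G = 25/16 at the point
E_x = -69/32, E_y = 207/32, F_x = 243/64, F_y = -27/16, G_x = -27/8, G_y = 0
EG - F^2 = 929/256;  g^inv = (256/929) * [[25/16, 69/64], [69/64, 785/256]]
first-kind symbols [ij,l] = (1/2)(d_i g_jl + d_j g_il - d_l g_ij): [xx,x] = E_x/2 = -69/64, [xx,y] = F_x - E_y/2 = 9/16, [xy,x] = E_y/2 = 207/64, [xy,y] = G_x/2 = -27/16, [yy,x] = F_y - G_x/2 = 0, [yy,y] = G_y/2 = 0
Gamma^x_ij = (G*[ij,x] - F*[ij,y])/(EG - F^2), Gamma^y_ij = (E*[ij,y] - F*[ij,x])/(EG - F^2)
Gamma_xxx = -276/929, Gamma_xxy = 828/929, Gamma_xyy = 0, Gamma_yxx = 144/929, Gamma_yxy = -432/929, Gamma_yyy = 0
d^2x/dtau^2 = -(Gamma_xxx*(-3/4)^2 + 2*Gamma_xxy*(-3/4)*(1/2) + Gamma_xyy*(1/2)^2) = 3105/3716
d^2y/dtau^2 = -(Gamma_yxx*(-3/4)^2 + 2*Gamma_yxy*(-3/4)*(1/2) + Gamma_yyy*(1/2)^2) = -405/929
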